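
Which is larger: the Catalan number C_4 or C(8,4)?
C(8,4)

Explanation: C_4 = C(8,4)/(4+1) = 70/5 = 14; C(8,4) = 70.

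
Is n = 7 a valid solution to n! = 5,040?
Yes

Reasoning: 7! = 7·6! = 7·720 = 5,040, which equals 5,040.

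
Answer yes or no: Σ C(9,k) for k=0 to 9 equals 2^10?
No
Binomial theorem: Σ C(9,k) = (1+1)^9 = 2^9 = 512; RHS 2^10 = 1,024.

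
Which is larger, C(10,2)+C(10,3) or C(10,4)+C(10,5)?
C(10,4)+C(10,5)

Working:
First=165, Second=462.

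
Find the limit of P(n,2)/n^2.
1

Reasoning: P(n,2) = n(n-1) ≈ n^2 for large n. Limit = 1.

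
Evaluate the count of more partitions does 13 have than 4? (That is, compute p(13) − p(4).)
96

Explanation: Pentagonal recurrence p(n) = p(n−1) + p(n−2) − p(n−5) − p(n−7) + …: p(13) = p(12) + p(11) − p(8) − p(6) + p(1) = 77 + 56 − 22 − 11 + 1 = 101.
p(4) = p(3) + p(2) = 3 + 2 = 5.
Difference = 101 − 5 = 96.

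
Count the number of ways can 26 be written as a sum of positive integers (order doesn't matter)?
2,436

Explanation: Pentagonal recurrence p(n) = p(n−1) + p(n−2) − p(n−5) − p(n−7) + …: p(26) = p(25) + p(24) − p(21) − p(19) + p(14) + p(11) − p(4) − p(0) = 1,958 + 1,575 − 792 − 490 + 135 + 56 − 5 − 1 = 2,436.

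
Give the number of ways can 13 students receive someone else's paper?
2,290,792,932
Using D(n) = (n-1)[D(n-1) + D(n-2)]:
D(13) = (13-1) × [D(12) + D(11)]
      = 12 × [176214841 + 14684570]
      = 12 × 190899411
      = 2,290,792,932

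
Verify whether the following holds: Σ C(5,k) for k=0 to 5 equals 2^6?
False

Explanation: Binomial theorem: Σ C(5,k) = (1+1)^5 = 2^5 = 32; RHS 2^6 = 64.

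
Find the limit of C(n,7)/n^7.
1/5040

Solution: C(n,7) ≈ n^7/7! for large n. Limit = 1/7! = 1/5040.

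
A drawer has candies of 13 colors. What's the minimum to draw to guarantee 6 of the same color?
66

Solution: Worst case: 5 of each = 65. One more: 66.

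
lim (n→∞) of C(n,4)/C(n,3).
∞

Working:
C(n,4)/C(n,3) = (n-3)/4 → ∞ as n → ∞.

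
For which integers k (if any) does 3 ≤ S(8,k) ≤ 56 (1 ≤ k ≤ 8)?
7

Explanation: S(8,1)=1; S(8,2)=127; S(8,3)=966; S(8,4)=1,701; S(8,5)=1,050; S(8,6)=266; S(8,7)=28; S(8,8)=1. So valid k = 7.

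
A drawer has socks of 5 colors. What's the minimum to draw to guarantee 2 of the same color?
Worst case: 1 of each = 5. One more: 6.

Answer: 6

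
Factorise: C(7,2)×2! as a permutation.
P(7,2)

Reasoning: C(7,2)×2! = [7!/(2!(5)!)]×2! = 7!/(5)! = P(7,2) = 42.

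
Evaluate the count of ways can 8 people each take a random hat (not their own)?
14,833

Using D(n) = (n-1)[D(n-1) + D(n-2)]:
D(8) = (8-1) × [D(7) + D(6)]
      = 7 × [1854 + 265]
      = 7 × 2119
      = 14,833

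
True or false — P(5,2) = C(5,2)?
False

Solution: P(5,2) = 20 but C(5,2) = 10; they differ by a factor of 2! = 2, so the statement does not hold.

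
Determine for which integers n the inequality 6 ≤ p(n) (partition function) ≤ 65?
5, 6, 7, 8, 9, 10, 11

Solution: Tabulating p(n) via p(n) = p(n−1) + p(n−2) − p(n−5) − p(n−7) + …: p(4)=5; p(5)=7; p(6)=11; p(7)=15; p(8)=22; p(9)=30; p(10)=42; p(11)=56; p(12)=77. So valid n = 5, 6, 7, 8, 9, 10, 11.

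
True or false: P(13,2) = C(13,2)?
False
P(13,2) = 156 and C(13,2) = 78; P(n,r) = r! × C(n,r) so P > C whenever r ≥ 2.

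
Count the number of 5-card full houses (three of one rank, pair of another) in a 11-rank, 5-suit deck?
11,000

Explanation: Triple rank: 11. Triple suits: C(5,3)=10. Pair rank: 10. Pair suits: C(5,2)=10. Total: 11,000.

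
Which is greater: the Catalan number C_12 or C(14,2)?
C_12
C_12 = C(24,12)/(12+1) = 2,704,156/13 = 208,012; C(14,2) = 91.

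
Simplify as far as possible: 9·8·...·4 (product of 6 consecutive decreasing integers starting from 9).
60,480

Explanation: This is P(9,6) = 9!/(3)! = 60,480.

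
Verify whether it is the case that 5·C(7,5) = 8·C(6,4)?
False

Explanation: Absorption identity k·C(n,k) = n·C(n-1,k-1). LHS = 5·21 = 105; RHS = 8·15 = 120.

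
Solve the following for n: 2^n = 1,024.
10

2^10 = 1,024, so n = 10.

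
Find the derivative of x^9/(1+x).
(9x^8(1+x) - x^9)/(1+x)²

Explanation: Quotient rule: [9x^{8}(1+x) - x^9]/(1+x)².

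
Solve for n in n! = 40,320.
n! is strictly increasing. 6! = 720, 7! = 5,040, 8! = 40,320 ✓. So n = 8.
Final answer: 8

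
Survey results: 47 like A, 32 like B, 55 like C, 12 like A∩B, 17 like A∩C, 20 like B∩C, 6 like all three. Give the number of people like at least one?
91

Explanation: |A∪B∪C| = 47+32+55-12-17-20+6 = 91.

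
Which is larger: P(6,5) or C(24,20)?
C(24,20)
P(6,5)=720, C(24,20)=10,626.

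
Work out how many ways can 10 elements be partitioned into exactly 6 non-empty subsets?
This equals S(10,6), the Stirling number of the 2nd kind.
Using the Stirling recurrence: S(n,k) = k·S(n-1,k) + S(n-1,k-1)
S(10,6) = 6·S(9,6) + S(9,5)
         = 6·2646 + 6951
         = 15876 + 6951
         = 22,827
Final answer: 22,827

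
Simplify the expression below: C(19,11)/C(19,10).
9/11

C(n,k+1)/C(n,k) = (n−k)/(k+1). Here (19−10)/(10+1) = 9/11 = 9/11.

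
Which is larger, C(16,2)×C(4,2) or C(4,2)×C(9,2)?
C(16,2)×C(4,2)

Reasoning: C(16,2)×C(4,2)=720, C(4,2)×C(9,2)=216.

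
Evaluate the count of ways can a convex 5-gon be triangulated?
5
Using the Catalan number formula: C_n = C(2n, n) / (n+1)
C_3 = C(6, 3) / (3+1)
     = 20 / 4
     = 5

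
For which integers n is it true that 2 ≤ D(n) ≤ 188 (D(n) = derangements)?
3, 4, 5

Explanation: Using D(n) = (n−1)[D(n−1) + D(n−2)] with D(1)=0, D(2)=1: D(2)=1; D(3)=2; D(4)=9; D(5)=44; D(6)=265. So valid n = 3, 4, 5.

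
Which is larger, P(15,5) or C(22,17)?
P(15,5)

Working:
P(15,5)=360,360, C(22,17)=26,334.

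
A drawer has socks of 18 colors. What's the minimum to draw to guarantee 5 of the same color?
73

Explanation: Worst case: 4 of each = 72. One more: 73.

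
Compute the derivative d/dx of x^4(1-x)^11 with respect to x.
4x^3(1-x)^11 - 11x^4(1-x)^10

Reasoning: Product rule: 4x^{3}(1-x)^{11} + x^4·(-11)(1-x)^{10}.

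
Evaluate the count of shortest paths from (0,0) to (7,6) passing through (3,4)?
To (3,4): C(7,3)=35. From there: C(6,4)=15. Total: 525.
Final answer: 525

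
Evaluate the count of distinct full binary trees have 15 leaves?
2,674,440

Reasoning: Using the Catalan number formula: C_n = C(2n, n) / (n+1)
C_14 = C(28, 14) / (14+1)
     = 40116600 / 15
     = 2,674,440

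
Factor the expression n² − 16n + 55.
(n − 5)(n − 11)

Explanation: Seek roots whose sum is 16 and product is 55: (5, 11). So n² − 16n + 55 = (n − 5)(n − 11).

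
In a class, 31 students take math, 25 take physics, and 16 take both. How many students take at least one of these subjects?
|A∪B| = |A|+|B|-|A∩B| = 31+25-16 = 40.
Final answer: 40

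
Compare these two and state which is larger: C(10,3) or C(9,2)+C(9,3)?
Equal

Solution: By Pascal's identity: C(10,3) = C(9,2)+C(9,3) = 120. Equal.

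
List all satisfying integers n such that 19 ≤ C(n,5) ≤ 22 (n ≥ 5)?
7

Solution: C(6,5)=6; C(7,5)=21; C(8,5)=56. So valid n = 7.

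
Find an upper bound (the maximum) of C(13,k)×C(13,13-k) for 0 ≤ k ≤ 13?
C(13,k)·C(13,13-k) = C(13,k)², maximised at the centre k = 6: C(13,6)² = 2,944,656.

Answer: 2,944,656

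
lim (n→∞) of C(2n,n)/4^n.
0

Reasoning: C(2n,n) ~ 4^n/√(πn), so C(2n,n)/4^n ~ 1/√(πn) → 0.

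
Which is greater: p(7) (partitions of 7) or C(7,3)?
Pentagonal recurrence p(n) = p(n−1) + p(n−2) − p(n−5) − p(n−7) + …: p(7) = p(6) + p(5) − p(2) − p(0) = 11 + 7 − 2 − 1 = 15; C(7,3) = 35.
Final answer: C(7,3)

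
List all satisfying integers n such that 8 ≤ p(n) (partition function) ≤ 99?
6, 7, 8, 9, 10, 11, 12

Solution: Tabulating p(n) via p(n) = p(n−1) + p(n−2) − p(n−5) − p(n−7) + …: p(5)=7; p(6)=11; p(7)=15; p(8)=22; p(9)=30; p(10)=42; p(11)=56; p(12)=77; p(13)=101. So valid n = 6, 7, 8, 9, 10, 11, 12.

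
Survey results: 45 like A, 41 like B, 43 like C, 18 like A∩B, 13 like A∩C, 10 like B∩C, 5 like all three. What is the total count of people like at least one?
93

Reasoning: |A∪B∪C| = 45+41+43-18-13-10+5 = 93.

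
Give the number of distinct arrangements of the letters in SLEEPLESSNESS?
Word has 13 letters (S=5, L=2, E=4, P=1, N=1). Arrangements: 13!/Π(k!) = 1,081,080.

Answer: 1,081,080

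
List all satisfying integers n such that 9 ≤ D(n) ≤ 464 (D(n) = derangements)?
Using D(n) = (n−1)[D(n−1) + D(n−2)] with D(1)=0, D(2)=1: D(3)=2; D(4)=9; D(5)=44; D(6)=265; D(7)=1,854. So valid n = 4, 5, 6.
Final answer: 4, 5, 6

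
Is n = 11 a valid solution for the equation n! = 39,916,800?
Yes

Working:
11! = 11·10! = 11·3,628,800 = 39,916,800, which equals 39,916,800.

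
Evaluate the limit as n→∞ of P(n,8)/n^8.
1
P(n,8) = n(n-1)···(n-7) ≈ n^8 for large n. Limit = 1.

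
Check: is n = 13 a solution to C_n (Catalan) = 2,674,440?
No

Working:
C_13 = C(26,13)/(13+1) = 10,400,600/14 = 742,900, which does not equal 2,674,440.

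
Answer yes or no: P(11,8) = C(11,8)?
No

P(11,8) = 6,652,800 but C(11,8) = 165; they differ by a factor of 8! = 40320, so the statement does not hold.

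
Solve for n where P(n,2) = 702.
27

Reasoning: P(n,2) = n(n−1) is increasing in n; n(n−1) ≈ (n−0.5)^2 = 702 gives n ≈ 27.0. Check: P(25,2) = 600, P(26,2) = 650, P(27,2) = 702 ✓. So n = 27.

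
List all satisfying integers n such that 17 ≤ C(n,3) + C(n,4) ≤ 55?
6

Explanation: C(5,3)+C(5,4)=15; C(6,3)+C(6,4)=35; C(7,3)+C(7,4)=70. So valid n = 6.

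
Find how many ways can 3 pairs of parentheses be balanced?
5

Solution: Using the Catalan number formula: C_n = C(2n, n) / (n+1)
C_3 = C(6, 3) / (3+1)
     = 20 / 4
     = 5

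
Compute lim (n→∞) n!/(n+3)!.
n!/(n+3)! = 1/[(n+1)(n+2)(n+3)] → 0 as n → ∞.

Answer: 0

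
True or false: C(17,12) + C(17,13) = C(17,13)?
False
Pascal's identity gives C(18,13) = 8,568, whereas C(17,13) = 2,380.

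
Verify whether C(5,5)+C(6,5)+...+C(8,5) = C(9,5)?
Hockey stick identity gives Σ = C(9,6) = 84; RHS C(9,5) = 126.

Answer: False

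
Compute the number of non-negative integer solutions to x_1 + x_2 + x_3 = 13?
105

Solution: C(13+3-1, 3-1) = 105.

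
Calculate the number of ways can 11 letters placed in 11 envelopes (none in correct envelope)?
Using D(n) = (n-1)[D(n-1) + D(n-2)]:
D(11) = (11-1) × [D(10) + D(9)]
      = 10 × [1334961 + 133496]
      = 10 × 1468457
      = 14,684,570

Answer: 14,684,570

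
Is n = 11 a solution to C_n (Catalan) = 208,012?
C_11 = C(22,11)/(11+1) = 705,432/12 = 58,786, which does not equal 208,012.
Final answer: No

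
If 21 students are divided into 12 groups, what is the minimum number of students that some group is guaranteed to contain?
Pigeonhole: ⌈21/12⌉ = 2.

Answer: 2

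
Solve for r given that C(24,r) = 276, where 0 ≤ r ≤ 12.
2

Reasoning: C(24,r) is increasing for 0 ≤ r ≤ 12. Stepping up (C(24,r+1) = C(24,r)·(24−r)/(r+1)): C(24,1) = 24, C(24,2) = 276 ✓. So r = 2.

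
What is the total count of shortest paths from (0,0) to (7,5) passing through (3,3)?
300

Explanation: To (3,3): C(6,3)=20. From there: C(6,4)=15. Total: 300.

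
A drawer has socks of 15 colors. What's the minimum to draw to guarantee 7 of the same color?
91

Worst case: 6 of each = 90. One more: 91.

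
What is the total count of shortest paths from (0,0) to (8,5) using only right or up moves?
Choose 8 rights from 13 moves: C(13,8) = 1,287.
Final answer: 1,287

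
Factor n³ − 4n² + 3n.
n³ − 4n² + 3n = n(n² − 4n + 3) = n(n − 1)(n − 3).
Final answer: n(n − 1)(n − 3)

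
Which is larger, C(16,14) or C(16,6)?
C(16,14)=120, C(16,6)=8,008.

Answer: C(16,6)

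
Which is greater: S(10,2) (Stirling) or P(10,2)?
S(10,2)

Working:
S(10,2) = 2·S(9,2) + S(9,1) = 2·255 + 1 = 511; P(10,2) = 90.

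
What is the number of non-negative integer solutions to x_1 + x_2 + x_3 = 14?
120

Explanation: C(14+3-1, 3-1) = 120.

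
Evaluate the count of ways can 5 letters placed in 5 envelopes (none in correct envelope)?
Using D(n) = (n-1)[D(n-1) + D(n-2)]:
D(5) = (5-1) × [D(4) + D(3)]
      = 4 × [9 + 2]
      = 4 × 11
      = 44
Final answer: 44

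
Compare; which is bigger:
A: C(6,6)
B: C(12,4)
B

A=C(6,6)=1, B=C(12,4)=495.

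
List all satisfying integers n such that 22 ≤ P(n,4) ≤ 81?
4

Solution: P(3,4)=0; P(4,4)=24; P(5,4)=120. So valid n = 4.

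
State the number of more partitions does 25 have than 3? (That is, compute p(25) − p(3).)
Pentagonal recurrence p(n) = p(n−1) + p(n−2) − p(n−5) − p(n−7) + …: p(25) = p(24) + p(23) − p(20) − p(18) + p(13) + p(10) − p(3) = 1,575 + 1,255 − 627 − 385 + 101 + 42 − 3 = 1,958.
p(3) = p(2) + p(1) = 2 + 1 = 3.
Difference = 1,958 − 3 = 1,955.

Answer: 1,955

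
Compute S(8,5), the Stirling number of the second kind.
Using the Stirling recurrence: S(n,k) = k·S(n-1,k) + S(n-1,k-1)
S(8,5) = 5·S(7,5) + S(7,4)
         = 5·140 + 350
         = 700 + 350
         = 1,050

Answer: 1,050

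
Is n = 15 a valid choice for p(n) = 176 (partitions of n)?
Yes
Pentagonal recurrence p(n) = p(n−1) + p(n−2) − p(n−5) − p(n−7) + …: p(15) = p(14) + p(13) − p(10) − p(8) + p(3) + p(0) = 135 + 101 − 42 − 22 + 3 + 1 = 176, which equals 176.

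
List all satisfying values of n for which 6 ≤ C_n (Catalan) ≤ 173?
4, 5, 6

C_3=5; C_4=14; C_5=42; C_6=132; C_7=429. So valid n = 4, 5, 6.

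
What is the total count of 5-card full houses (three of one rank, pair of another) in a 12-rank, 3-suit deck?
396

Working:
Triple rank: 12. Triple suits: C(3,3)=1. Pair rank: 11. Pair suits: C(3,2)=3. Total: 396.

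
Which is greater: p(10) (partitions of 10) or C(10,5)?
Pentagonal recurrence p(n) = p(n−1) + p(n−2) − p(n−5) − p(n−7) + …: p(10) = p(9) + p(8) − p(5) − p(3) = 30 + 22 − 7 − 3 = 42; C(10,5) = 252.
Final answer: C(10,5)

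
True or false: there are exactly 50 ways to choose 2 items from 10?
False

Reasoning: C(10,2) = 45 ≠ 50.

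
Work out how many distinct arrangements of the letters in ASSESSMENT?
Word has 10 letters (A=1, S=4, E=2, M=1, N=1, T=1). Arrangements: 10!/Π(k!) = 75,600.
Final answer: 75,600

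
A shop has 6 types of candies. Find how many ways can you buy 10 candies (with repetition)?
3,003

Stars and bars: C(10+6-1, 10) = C(15, 10) = 3,003.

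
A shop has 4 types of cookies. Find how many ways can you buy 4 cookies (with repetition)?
Stars and bars: C(4+4-1, 4) = C(7, 4) = 35.
Final answer: 35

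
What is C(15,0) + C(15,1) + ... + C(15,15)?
Sum of binomial coefficients = 2^15 = 32,768.
Final answer: 32,768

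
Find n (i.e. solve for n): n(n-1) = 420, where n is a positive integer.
21

Reasoning: n² − n − 420 = 0, so n = (1 ± √(1 + 4·420))/2 = (1 ± √1,681)/2 = (1 ± 41)/2, i.e. n = 21 or n = -20. Taking the positive root, n = 21 (check: 21×20 = 420).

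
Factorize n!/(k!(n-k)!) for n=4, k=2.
C(4,2) = 6

Reasoning: This is the binomial coefficient C(4,2) = 6.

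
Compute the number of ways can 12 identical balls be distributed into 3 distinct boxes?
91

Reasoning: C(12+3-1, 3-1) = C(14, 2) = 91.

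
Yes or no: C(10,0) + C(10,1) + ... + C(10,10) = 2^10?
Yes

Binomial theorem with x = y = 1: Σ C(10,i) = (1+1)^10 = 2^10 = 1,024. The statement holds.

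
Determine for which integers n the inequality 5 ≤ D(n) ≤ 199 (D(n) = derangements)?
4, 5

Explanation: Using D(n) = (n−1)[D(n−1) + D(n−2)] with D(1)=0, D(2)=1: D(3)=2; D(4)=9; D(5)=44; D(6)=265. So valid n = 4, 5.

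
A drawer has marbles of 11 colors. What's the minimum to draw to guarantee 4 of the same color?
34

Reasoning: Worst case: 3 of each = 33. One more: 34.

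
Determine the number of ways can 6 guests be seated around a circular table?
120

Explanation: Circular arrangements: (6-1)! = 120.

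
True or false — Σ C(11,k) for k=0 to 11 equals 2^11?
Binomial theorem: Σ C(11,k) = (1+1)^11 = 2^11 = 2,048; RHS 2^11 = 2,048.

Answer: True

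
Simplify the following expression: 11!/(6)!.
55,440
This equals 11×10×...×7 = 55,440.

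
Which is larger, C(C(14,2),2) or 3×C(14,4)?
C(C(14,2),2)
C(C(14,2),2)=4,095, 3×C(14,4)=3,003.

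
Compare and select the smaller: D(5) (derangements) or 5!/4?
5!/4

D(5) = (5-1)·[D(4) + D(3)] = 4·[9 + 2] = 44; 5!/4 = 120/4 = 30.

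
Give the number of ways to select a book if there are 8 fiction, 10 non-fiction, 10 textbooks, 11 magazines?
39

Working:
By the addition principle: 8 + 10 + 10 + 11 = 39.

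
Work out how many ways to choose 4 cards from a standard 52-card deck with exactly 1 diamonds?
118,807

Explanation: 13 diamonds and 39 non-diamonds: C(13,1) × C(39,3) = 13 × 9139 = 118,807.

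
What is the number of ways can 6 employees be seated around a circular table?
120

Working:
Circular arrangements: (6-1)! = 120.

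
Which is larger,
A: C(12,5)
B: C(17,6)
A=C(12,5)=792, B=C(17,6)=12,376.
Final answer: B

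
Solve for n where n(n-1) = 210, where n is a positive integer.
n² − n − 210 = 0, so n = (1 ± √(1 + 4·210))/2 = (1 ± √841)/2 = (1 ± 29)/2, i.e. n = 15 or n = -14. Taking the positive root, n = 15 (check: 15×14 = 210).
Final answer: 15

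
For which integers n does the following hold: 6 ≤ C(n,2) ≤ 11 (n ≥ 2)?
4, 5
C(3,2)=3; C(4,2)=6; C(5,2)=10; C(6,2)=15. So valid n = 4, 5.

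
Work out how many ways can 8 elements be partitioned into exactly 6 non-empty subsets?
266

Working:
This equals S(8,6), the Stirling number of the 2nd kind.
Using the Stirling recurrence: S(n,k) = k·S(n-1,k) + S(n-1,k-1)
S(8,6) = 6·S(7,6) + S(7,5)
         = 6·21 + 140
         = 126 + 140
         = 266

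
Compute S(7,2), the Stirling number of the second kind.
Using the Stirling recurrence: S(n,k) = k·S(n-1,k) + S(n-1,k-1)
S(7,2) = 2·S(6,2) + S(6,1)
         = 2·31 + 1
         = 62 + 1
         = 63
Final answer: 63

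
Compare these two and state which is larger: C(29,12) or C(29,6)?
C(29,12)
C(29,12)=51,895,935, C(29,6)=475,020.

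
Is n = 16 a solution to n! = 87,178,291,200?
No

Explanation: 16! = 16·15! = 16·1,307,674,368,000 = 20,922,789,888,000, which does not equal 87,178,291,200.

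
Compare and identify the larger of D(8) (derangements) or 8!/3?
D(8) = (8-1)·[D(7) + D(6)] = 7·[1,854 + 265] = 14,833; 8!/3 = 40,320/3 = 13,440.

Answer: D(8)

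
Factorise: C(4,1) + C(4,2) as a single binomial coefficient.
C(5,2)

Working:
By Pascal's identity: C(4,1) + C(4,2) = C(5,2) = 10.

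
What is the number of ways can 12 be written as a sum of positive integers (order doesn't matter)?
77

Reasoning: Pentagonal recurrence p(n) = p(n−1) + p(n−2) − p(n−5) − p(n−7) + …: p(12) = p(11) + p(10) − p(7) − p(5) + p(0) = 56 + 42 − 15 − 7 + 1 = 77.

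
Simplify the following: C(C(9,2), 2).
C(9,2) = 36, then C(36, 2) = 630.

Answer: 630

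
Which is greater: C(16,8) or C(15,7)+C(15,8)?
Equal

By Pascal's identity: C(16,8) = C(15,7)+C(15,8) = 12,870. Equal.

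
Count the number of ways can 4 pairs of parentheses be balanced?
14

Working:
Using the Catalan number formula: C_n = C(2n, n) / (n+1)
C_4 = C(8, 4) / (4+1)
     = 70 / 5
     = 14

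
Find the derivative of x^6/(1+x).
Quotient rule: [6x^{5}(1+x) - x^6]/(1+x)².

Answer: (6x^5(1+x) - x^6)/(1+x)²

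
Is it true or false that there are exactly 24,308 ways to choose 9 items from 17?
C(17,9) = 24,310 ≠ 24308.

Answer: False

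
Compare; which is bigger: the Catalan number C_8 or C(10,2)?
C_8

C_8 = C(16,8)/(8+1) = 12,870/9 = 1,430; C(10,2) = 45.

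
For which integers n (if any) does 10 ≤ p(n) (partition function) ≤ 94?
6, 7, 8, 9, 10, 11, 12
Tabulating p(n) via p(n) = p(n−1) + p(n−2) − p(n−5) − p(n−7) + …: p(5)=7; p(6)=11; p(7)=15; p(8)=22; p(9)=30; p(10)=42; p(11)=56; p(12)=77; p(13)=101. So valid n = 6, 7, 8, 9, 10, 11, 12.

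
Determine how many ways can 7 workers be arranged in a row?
Arrangements of 7 distinct objects: 7! = 5,040.
Final answer: 5,040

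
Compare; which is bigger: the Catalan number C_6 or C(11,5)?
C(11,5)

Reasoning: C_6 = C(12,6)/(6+1) = 924/7 = 132; C(11,5) = 462.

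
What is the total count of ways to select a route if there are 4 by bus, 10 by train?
14

By the addition principle: 4 + 10 = 14.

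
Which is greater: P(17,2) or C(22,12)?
C(22,12)

Working:
P(17,2)=272, C(22,12)=646,646.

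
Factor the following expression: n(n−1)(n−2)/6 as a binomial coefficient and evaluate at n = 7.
n(n−1)(n−2)/6 = n!/(3!(n−3)!) = C(n,3). At n = 7: C(7,3) = 35.
Final answer: C(n,3); C(7,3) = 35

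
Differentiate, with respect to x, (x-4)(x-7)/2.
(2x - 11)/2

Reasoning: d/dx[(x-4)(x-7)] = (x-7) + (x-4) = 2x - 11. Dividing by 2 gives (2x - 11)/2.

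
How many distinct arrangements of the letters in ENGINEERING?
277,200

Word has 11 letters (E=3, N=3, G=2, I=2, R=1). Arrangements: 11!/Π(k!) = 277,200.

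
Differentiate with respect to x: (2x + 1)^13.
Chain rule: 13(2x+1)^{12} × 2 = 26(2x+1)^{12}.

Answer: 26(2x + 1)^12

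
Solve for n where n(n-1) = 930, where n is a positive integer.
n² − n − 930 = 0, so n = (1 ± √(1 + 4·930))/2 = (1 ± √3,721)/2 = (1 ± 61)/2, i.e. n = 31 or n = -30. Taking the positive root, n = 31 (check: 31×30 = 930).

Answer: 31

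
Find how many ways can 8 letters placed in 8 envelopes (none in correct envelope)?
14,833

Working:
Using D(n) = (n-1)[D(n-1) + D(n-2)]:
D(8) = (8-1) × [D(7) + D(6)]
      = 7 × [1854 + 265]
      = 7 × 2119
      = 14,833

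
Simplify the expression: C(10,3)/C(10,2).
C(n,k+1)/C(n,k) = (n−k)/(k+1). Here (10−2)/(2+1) = 8/3 = 8/3.

Answer: 8/3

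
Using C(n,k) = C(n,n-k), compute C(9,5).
126

Solution: C(9,5) = C(9,4) = 126.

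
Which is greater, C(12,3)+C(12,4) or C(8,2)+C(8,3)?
C(12,3)+C(12,4)

Explanation: First=715, Second=84.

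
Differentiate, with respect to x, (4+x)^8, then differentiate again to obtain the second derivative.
56(4+x)^6

Working:
First derivative: 8(4+x)^{7}. Second derivative: 8·7·(4+x)^{6} = 56(4+x)^{6}.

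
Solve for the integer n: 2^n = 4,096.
12

Reasoning: 4,096 = 1,024 × 4 = 2^10 × 2^2 = 2^12, so n = 12.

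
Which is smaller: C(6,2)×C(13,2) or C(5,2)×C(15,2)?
C(5,2)×C(15,2)

Reasoning: C(6,2)×C(13,2)=1,170, C(5,2)×C(15,2)=1,050.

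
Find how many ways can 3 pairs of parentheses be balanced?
5

Reasoning: Using the Catalan number formula: C_n = C(2n, n) / (n+1)
C_3 = C(6, 3) / (3+1)
     = 20 / 4
     = 5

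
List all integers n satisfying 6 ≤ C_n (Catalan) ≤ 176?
4, 5, 6

Reasoning: C_3=5; C_4=14; C_5=42; C_6=132; C_7=429. So valid n = 4, 5, 6.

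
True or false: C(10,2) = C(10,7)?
C(10,2) = 45 but C(10,7) = 120; symmetry gives C(10,2) = C(10,8), not C(10,7).
Final answer: False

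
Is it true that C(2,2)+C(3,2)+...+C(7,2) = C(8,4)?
False
Hockey stick identity gives Σ = C(8,3) = 56; RHS C(8,4) = 70.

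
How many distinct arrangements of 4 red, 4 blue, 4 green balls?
Multinomial: 12!/(4! × 4! × 4!) = 34,650.

Answer: 34,650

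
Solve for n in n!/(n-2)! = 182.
n!/(n-2)! = n×(n-1), a product of 2 consecutive integers ≈ (n−0.5)^2. 182^(1/2) + 0.5 ≈ 14.0; check n = 14: 14×13 = 182 ✓. So n = 14.

Answer: 14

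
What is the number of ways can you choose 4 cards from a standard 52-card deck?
270,725

Reasoning: C(52,4) = 270,725.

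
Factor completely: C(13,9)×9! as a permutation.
P(13,9)

Explanation: C(13,9)×9! = [13!/(9!(4)!)]×9! = 13!/(4)! = P(13,9) = 259,459,200.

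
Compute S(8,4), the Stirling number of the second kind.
Using the Stirling recurrence: S(n,k) = k·S(n-1,k) + S(n-1,k-1)
S(8,4) = 4·S(7,4) + S(7,3)
         = 4·350 + 301
         = 1400 + 301
         = 1,701
Final answer: 1,701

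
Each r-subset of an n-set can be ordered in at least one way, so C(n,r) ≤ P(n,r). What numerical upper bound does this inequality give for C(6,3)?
120

P(6,3) = 6·5·4 = 120, so C(6,3) ≤ 120. (The bound is loose by a factor of 3! = 6: C(6,3) = 120/6 = 20.)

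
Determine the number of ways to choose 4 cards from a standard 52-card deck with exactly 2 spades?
57,798

Working:
13 spades and 39 non-spades: C(13,2) × C(39,2) = 78 × 741 = 57,798.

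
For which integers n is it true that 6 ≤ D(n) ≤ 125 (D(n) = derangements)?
4, 5

Explanation: Using D(n) = (n−1)[D(n−1) + D(n−2)] with D(1)=0, D(2)=1: D(3)=2; D(4)=9; D(5)=44; D(6)=265. So valid n = 4, 5.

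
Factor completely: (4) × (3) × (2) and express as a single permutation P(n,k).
P(4,3) = 4!/(1)!

Product of 3 consecutive descending integers starting at 4: P(4,3) = 4!/1! = 24.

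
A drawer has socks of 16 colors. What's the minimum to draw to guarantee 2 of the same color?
17

Working:
Worst case: 1 of each = 16. One more: 17.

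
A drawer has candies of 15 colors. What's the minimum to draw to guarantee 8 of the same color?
106
Worst case: 7 of each = 105. One more: 106.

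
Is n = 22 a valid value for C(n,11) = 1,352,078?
No

C(22,11) = 22·21·20·19·18·17·16·15·14·13·12/11! = 28,158,588,057,600/39,916,800 = 705,432, which does not equal 1,352,078.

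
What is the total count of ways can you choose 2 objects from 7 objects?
21

Reasoning: C(7,2) = 7! / (2! × (7-2)!)
         = 7! / (2! × 5!)
         = 21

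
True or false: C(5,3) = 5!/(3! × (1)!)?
False

Working:
The correct denominator is 3!×2!, giving C(5,3) = 10; the stated RHS is 5!/(3!×1!) = 20 ≠ 10, so the statement does not hold.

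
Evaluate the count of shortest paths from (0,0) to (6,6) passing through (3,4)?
350

Reasoning: To (3,4): C(7,3)=35. From there: C(5,3)=10. Total: 350.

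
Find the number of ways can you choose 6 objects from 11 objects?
462

C(11,6) = 11! / (6! × (11-6)!)
         = 11! / (6! × 5!)
         = 462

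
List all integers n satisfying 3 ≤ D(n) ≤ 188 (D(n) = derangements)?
4, 5

Explanation: Using D(n) = (n−1)[D(n−1) + D(n−2)] with D(1)=0, D(2)=1: D(3)=2; D(4)=9; D(5)=44; D(6)=265. So valid n = 4, 5.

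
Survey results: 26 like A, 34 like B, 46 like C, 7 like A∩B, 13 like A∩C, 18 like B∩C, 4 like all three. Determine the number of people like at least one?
72

|A∪B∪C| = 26+34+46-7-13-18+4 = 72.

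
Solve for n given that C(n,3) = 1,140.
C(n,3) = n(n−1)(n−2)/3! is increasing in n, and n(n−1)(n−2) = 3!·1,140 = 6,840 ≈ (n−1)^3 gives n ≈ 20.0. Check: C(18,3) = 816, C(19,3) = 969, C(20,3) = 1,140 ✓. So n = 20.
Final answer: 20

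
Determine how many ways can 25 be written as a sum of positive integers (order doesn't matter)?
Pentagonal recurrence p(n) = p(n−1) + p(n−2) − p(n−5) − p(n−7) + …: p(25) = p(24) + p(23) − p(20) − p(18) + p(13) + p(10) − p(3) = 1,575 + 1,255 − 627 − 385 + 101 + 42 − 3 = 1,958.
Final answer: 1,958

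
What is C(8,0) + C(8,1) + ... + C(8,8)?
256
Sum of binomial coefficients = 2^8 = 256.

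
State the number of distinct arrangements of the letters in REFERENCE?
Word has 9 letters (R=2, E=4, F=1, N=1, C=1). Arrangements: 9!/Π(k!) = 7,560.
Final answer: 7,560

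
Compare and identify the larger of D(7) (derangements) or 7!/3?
D(7)

D(7) = (7-1)·[D(6) + D(5)] = 6·[265 + 44] = 1,854; 7!/3 = 5,040/3 = 1,680.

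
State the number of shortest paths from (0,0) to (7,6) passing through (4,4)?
700

Solution: To (4,4): C(8,4)=70. From there: C(5,3)=10. Total: 700.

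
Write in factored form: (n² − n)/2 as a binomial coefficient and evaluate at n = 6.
C(n,2); C(6,2) = 15

(n² − n)/2 = n(n−1)/2 = C(n,2). At n = 6: C(6,2) = 15.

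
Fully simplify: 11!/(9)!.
110

This equals 11×10 = 110.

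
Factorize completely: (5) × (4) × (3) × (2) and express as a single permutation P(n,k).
P(5,4) = 5!/(1)!

Explanation: Product of 4 consecutive descending integers starting at 5: P(5,4) = 5!/1! = 120.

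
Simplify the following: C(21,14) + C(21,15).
170,544

Solution: By Pascal's identity: C(22,15) = 170,544.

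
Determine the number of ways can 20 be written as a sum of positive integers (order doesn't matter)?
627

Working:
Pentagonal recurrence p(n) = p(n−1) + p(n−2) − p(n−5) − p(n−7) + …: p(20) = p(19) + p(18) − p(15) − p(13) + p(8) + p(5) = 490 + 385 − 176 − 101 + 22 + 7 = 627.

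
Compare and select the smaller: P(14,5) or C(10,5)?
P(14,5)=240,240, C(10,5)=252.

Answer: C(10,5)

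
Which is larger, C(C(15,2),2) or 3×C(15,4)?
C(C(15,2),2)
C(C(15,2),2)=5,460, 3×C(15,4)=4,095.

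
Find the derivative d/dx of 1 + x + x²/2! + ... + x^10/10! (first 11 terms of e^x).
Differentiating term by term gives the first 10 terms of e^x.

Answer: 1 + x + x²/2! + ... + x^9/9!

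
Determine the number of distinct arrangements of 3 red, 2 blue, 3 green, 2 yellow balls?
25,200
Multinomial: 10!/(3! × 2! × 3! × 2!) = 25,200.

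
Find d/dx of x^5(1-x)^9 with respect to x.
5x^4(1-x)^9 - 9x^5(1-x)^8

Explanation: Product rule: 5x^{4}(1-x)^{9} + x^5·(-9)(1-x)^{8}.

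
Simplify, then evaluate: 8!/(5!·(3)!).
56

This is C(8,5) = 56.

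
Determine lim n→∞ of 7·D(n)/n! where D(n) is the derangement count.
D(n)/n! → 1/e, so 7·D(n)/n! → 7/e.
Final answer: 7/e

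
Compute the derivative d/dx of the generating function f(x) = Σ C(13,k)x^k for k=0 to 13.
Σ k·C(13,k)x^(k-1) for k=1 to 13

Term-by-term differentiation gives Σ k·C(13,k)x^{k-1} for k=1 to 13.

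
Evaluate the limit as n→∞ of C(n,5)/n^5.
1/120

Reasoning: C(n,5) ≈ n^5/5! for large n. Limit = 1/5! = 1/120.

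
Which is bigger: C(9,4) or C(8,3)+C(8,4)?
Equal

By Pascal's identity: C(9,4) = C(8,3)+C(8,4) = 126. Equal.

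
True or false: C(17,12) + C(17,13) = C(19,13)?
False

Explanation: Pascal's identity gives C(18,13) = 8,568, whereas C(19,13) = 27,132.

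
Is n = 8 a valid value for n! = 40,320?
Yes

8! = 8·7! = 8·5,040 = 40,320, which equals 40,320.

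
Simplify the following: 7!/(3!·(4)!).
35

Reasoning: This is C(7,3) = 35.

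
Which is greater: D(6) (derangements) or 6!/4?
D(6)

Explanation: D(6) = (6-1)·[D(5) + D(4)] = 5·[44 + 9] = 265; 6!/4 = 720/4 = 180.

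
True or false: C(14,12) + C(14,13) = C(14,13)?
Pascal's identity gives C(15,13) = 105, whereas C(14,13) = 14.
Final answer: False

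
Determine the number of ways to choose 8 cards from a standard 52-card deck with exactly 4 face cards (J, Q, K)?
45,238,050
12 face cards and 40 non-face cards: C(12,4) × C(40,4) = 495 × 91,390 = 45,238,050.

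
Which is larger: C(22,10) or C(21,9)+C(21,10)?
Equal

Explanation: By Pascal's identity: C(22,10) = C(21,9)+C(21,10) = 646,646. Equal.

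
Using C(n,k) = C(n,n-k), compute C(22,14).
C(22,14) = C(22,8) = 319,770.
Final answer: 319,770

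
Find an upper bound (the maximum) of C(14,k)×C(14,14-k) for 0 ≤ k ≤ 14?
C(14,k)·C(14,14-k) = C(14,k)², maximised at the centre k = 7: C(14,7)² = 11,778,624.

Answer: 11,778,624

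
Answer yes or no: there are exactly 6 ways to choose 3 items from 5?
C(5,3) = 10 ≠ 6.
Final answer: No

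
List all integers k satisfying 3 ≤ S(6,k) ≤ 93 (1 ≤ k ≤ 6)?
2, 3, 4, 5

Explanation: S(6,1)=1; S(6,2)=31; S(6,3)=90; S(6,4)=65; S(6,5)=15; S(6,6)=1. So valid k = 2, 3, 4, 5.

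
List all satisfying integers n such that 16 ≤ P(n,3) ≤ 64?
P(3,3)=6; P(4,3)=24; P(5,3)=60; P(6,3)=120. So valid n = 4, 5.
Final answer: 4, 5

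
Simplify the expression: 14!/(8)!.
This equals 14×13×...×9 = 2,162,160.

Answer: 2,162,160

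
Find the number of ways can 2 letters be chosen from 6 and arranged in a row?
P(6,2) = 6!/(6-2)! = 30.
Final answer: 30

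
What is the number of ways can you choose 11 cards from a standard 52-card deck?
60,403,728,840

Explanation: C(52,11) = 60,403,728,840.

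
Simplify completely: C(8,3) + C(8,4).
126
By Pascal's identity: C(9,4) = 126.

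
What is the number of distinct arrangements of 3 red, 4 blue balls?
Multinomial: 7!/(3! × 4!) = 35.

Answer: 35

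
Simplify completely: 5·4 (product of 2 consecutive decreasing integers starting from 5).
20
This is P(5,2) = 5!/(3)! = 20.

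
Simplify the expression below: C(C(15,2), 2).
C(15,2) = 105, then C(105, 2) = 5,460.
Final answer: 5,460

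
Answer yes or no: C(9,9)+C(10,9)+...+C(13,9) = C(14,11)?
No

Reasoning: Hockey stick identity gives Σ = C(14,10) = 1,001; RHS C(14,11) = 364.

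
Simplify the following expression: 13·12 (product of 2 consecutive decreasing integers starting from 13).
This is P(13,2) = 13!/(11)! = 156.
Final answer: 156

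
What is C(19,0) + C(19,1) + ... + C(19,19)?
524,288

Reasoning: Sum of binomial coefficients = 2^19 = 524,288.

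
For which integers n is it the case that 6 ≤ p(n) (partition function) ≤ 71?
Tabulating p(n) via p(n) = p(n−1) + p(n−2) − p(n−5) − p(n−7) + …: p(4)=5; p(5)=7; p(6)=11; p(7)=15; p(8)=22; p(9)=30; p(10)=42; p(11)=56; p(12)=77. So valid n = 5, 6, 7, 8, 9, 10, 11.
Final answer: 5, 6, 7, 8, 9, 10, 11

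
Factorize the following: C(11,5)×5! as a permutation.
P(11,5)

Reasoning: C(11,5)×5! = [11!/(5!(6)!)]×5! = 11!/(6)! = P(11,5) = 55,440.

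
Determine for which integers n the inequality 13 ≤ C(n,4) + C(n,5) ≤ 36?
C(5,4)+C(5,5)=6; C(6,4)+C(6,5)=21; C(7,4)+C(7,5)=56. So valid n = 6.
Final answer: 6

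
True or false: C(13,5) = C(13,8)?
True

Working:
C(13,5) = C(13,13-5) by the symmetry property; both equal 1,287.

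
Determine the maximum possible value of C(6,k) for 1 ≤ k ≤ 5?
C(6,k) is maximised at the centre of the row: C(6,3) = 20.
Final answer: 20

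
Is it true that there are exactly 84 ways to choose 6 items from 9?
C(9,6) = 84.
Final answer: True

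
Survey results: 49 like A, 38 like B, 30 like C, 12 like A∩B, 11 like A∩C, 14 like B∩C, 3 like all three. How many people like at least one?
83

Explanation: |A∪B∪C| = 49+38+30-12-11-14+3 = 83.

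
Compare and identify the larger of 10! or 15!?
15!

Solution: 10!=3,628,800, 15!=1,307,674,368,000. 15! > 10!.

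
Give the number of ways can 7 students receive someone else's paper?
1,854

Explanation: Using D(n) = (n-1)[D(n-1) + D(n-2)]:
D(7) = (7-1) × [D(6) + D(5)]
      = 6 × [265 + 44]
      = 6 × 309
      = 1,854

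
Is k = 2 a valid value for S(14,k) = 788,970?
No

Explanation: S(14,2) = 2·S(13,2) + S(13,1) = 2·4,095 + 1 = 8,191, which does not equal 788,970.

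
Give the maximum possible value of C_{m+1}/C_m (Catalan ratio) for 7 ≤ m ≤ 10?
7/2

Solution: C_{m+1}/C_m = 2(2m+1)/(m+2), which increases with m. Maximum at m = 10: 2·21/12 = 7/2.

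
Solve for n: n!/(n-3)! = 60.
5

Working:
n!/(n-3)! = n×(n-1)×(n-2), a product of 3 consecutive integers ≈ (n−1)^3. 60^(1/3) + 1 ≈ 4.9; check n = 5: 5×4×3 = 60 ✓. So n = 5.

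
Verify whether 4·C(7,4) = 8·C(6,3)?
Absorption identity k·C(n,k) = n·C(n-1,k-1). LHS = 4·35 = 140; RHS = 8·20 = 160.

Answer: False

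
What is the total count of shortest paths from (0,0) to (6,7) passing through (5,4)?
504

Explanation: To (5,4): C(9,5)=126. From there: C(4,1)=4. Total: 504.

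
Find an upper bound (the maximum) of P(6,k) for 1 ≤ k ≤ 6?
720

P(6,k) increases in k, so maximum at k = 6: 6! = 720.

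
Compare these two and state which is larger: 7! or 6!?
7!

Working:
7!=5,040, 6!=720. 7! > 6!.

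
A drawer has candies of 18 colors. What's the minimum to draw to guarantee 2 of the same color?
19

Working:
Worst case: 1 of each = 18. One more: 19.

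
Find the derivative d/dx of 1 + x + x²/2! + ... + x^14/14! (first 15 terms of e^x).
Differentiating term by term gives the first 14 terms of e^x.
Final answer: 1 + x + x²/2! + ... + x^13/13!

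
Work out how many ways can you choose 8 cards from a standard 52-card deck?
752,538,150

Solution: C(52,8) = 752,538,150.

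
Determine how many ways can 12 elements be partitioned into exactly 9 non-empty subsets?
22,275

Working:
This equals S(12,9), the Stirling number of the 2nd kind.
Using the Stirling recurrence: S(n,k) = k·S(n-1,k) + S(n-1,k-1)
S(12,9) = 9·S(11,9) + S(11,8)
         = 9·1155 + 11880
         = 10395 + 11880
         = 22,275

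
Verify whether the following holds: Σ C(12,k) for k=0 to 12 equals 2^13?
False

Reasoning: Binomial theorem: Σ C(12,k) = (1+1)^12 = 2^12 = 4,096; RHS 2^13 = 8,192.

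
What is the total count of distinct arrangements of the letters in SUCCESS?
Word has 7 letters (S=3, U=1, C=2, E=1). Arrangements: 7!/Π(k!) = 420.

Answer: 420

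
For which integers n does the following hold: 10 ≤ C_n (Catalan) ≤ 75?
4, 5

Reasoning: C_3=5; C_4=14; C_5=42; C_6=132. So valid n = 4, 5.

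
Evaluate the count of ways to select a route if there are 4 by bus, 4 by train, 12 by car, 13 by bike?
33

Reasoning: By the addition principle: 4 + 4 + 12 + 13 = 33.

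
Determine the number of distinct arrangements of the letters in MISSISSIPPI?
34,650

Explanation: Word has 11 letters (M=1, I=4, S=4, P=2). Arrangements: 11!/Π(k!) = 34,650.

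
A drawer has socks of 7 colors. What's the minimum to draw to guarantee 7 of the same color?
43

Explanation: Worst case: 6 of each = 42. One more: 43.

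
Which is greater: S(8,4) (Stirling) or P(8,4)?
S(8,4)

S(8,4) = 4·S(7,4) + S(7,3) = 4·350 + 301 = 1,701; P(8,4) = 1,680.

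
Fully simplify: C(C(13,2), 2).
3,003

Working:
C(13,2) = 78, then C(78, 2) = 3,003.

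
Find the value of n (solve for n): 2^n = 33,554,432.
25

33,554,432 = 1,024 × 1,024 × 32 = 2^10 × 2^10 × 2^5 = 2^25, so n = 25.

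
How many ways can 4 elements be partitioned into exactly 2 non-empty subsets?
7

Explanation: This equals S(4,2), the Stirling number of the 2nd kind.
Using the Stirling recurrence: S(n,k) = k·S(n-1,k) + S(n-1,k-1)
S(4,2) = 2·S(3,2) + S(3,1)
         = 2·3 + 1
         = 6 + 1
         = 7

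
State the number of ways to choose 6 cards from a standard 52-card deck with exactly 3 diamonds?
2,613,754

Explanation: 13 diamonds and 39 non-diamonds: C(13,3) × C(39,3) = 286 × 9139 = 2,613,754.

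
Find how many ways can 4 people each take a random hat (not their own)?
9
Using D(n) = (n-1)[D(n-1) + D(n-2)]:
D(4) = (4-1) × [D(3) + D(2)]
      = 3 × [2 + 1]
      = 3 × 3
      = 9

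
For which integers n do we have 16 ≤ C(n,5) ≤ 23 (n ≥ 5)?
7

Explanation: C(6,5)=6; C(7,5)=21; C(8,5)=56. So valid n = 7.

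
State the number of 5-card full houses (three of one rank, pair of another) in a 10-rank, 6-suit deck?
27,000
Triple rank: 10. Triple suits: C(6,3)=20. Pair rank: 9. Pair suits: C(6,2)=15. Total: 27,000.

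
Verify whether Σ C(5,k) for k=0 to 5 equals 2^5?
True
Binomial theorem: Σ C(5,k) = (1+1)^5 = 2^5 = 32; RHS 2^5 = 32.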